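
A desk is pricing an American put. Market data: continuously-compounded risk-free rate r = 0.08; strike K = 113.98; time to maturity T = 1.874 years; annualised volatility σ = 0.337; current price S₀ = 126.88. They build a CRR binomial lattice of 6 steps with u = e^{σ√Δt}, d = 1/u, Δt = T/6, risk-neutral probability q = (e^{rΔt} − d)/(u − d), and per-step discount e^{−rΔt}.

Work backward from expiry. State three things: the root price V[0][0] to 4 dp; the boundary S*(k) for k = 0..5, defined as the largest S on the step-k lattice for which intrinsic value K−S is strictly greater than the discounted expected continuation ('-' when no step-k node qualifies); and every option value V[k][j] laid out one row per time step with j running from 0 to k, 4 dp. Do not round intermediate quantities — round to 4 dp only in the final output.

price = 10.5040
boundary = - - - 72.1124 87.0571 72.1124
tree:
10.5040
17.3027 4.7352
27.5179 8.7090 1.2951
41.8676 15.6023 2.7654 0.0000
54.2468 26.9229 5.9049 0.0000 0.0000
64.5010 41.8676 12.6086 0.0000 0.0000 0.0000
72.9948 54.2468 26.9229 0.0000 0.0000 0.0000 0.0000

Δt=0.31233, u=1.20724, d=0.82833, q=0.51983, disc=e^(-rΔt)=0.97532
k=6 terminal: V=max(K-S,0) → 72.9948 54.2468 26.9229 0.0000 0.0000 0.0000 0.0000
k=5: j=0 S=49.4790 intr=64.5010 cont=61.6883 V=64.5010[EX]; j=1 S=72.1124 intr=41.8676 cont=39.0549 V=41.8676[EX]; j=2 S=105.0991 intr=8.8809 cont=12.6086 V=12.6086[hold]; j=3 S=153.1749 intr=0.0000 cont=0.0000 V=0.0000[hold]; j=4 S=223.2422 intr=0.0000 cont=0.0000 V=0.0000[hold]; j=5 S=325.3606 intr=0.0000 cont=0.0000 V=0.0000[hold]  S*(5)=72.1124
k=4: j=0 S=59.7332 intr=54.2468 cont=51.4341 V=54.2468[EX]; j=1 S=87.0571 intr=26.9229 cont=26.0001 V=26.9229[EX]; j=2 S=126.8800 intr=0.0000 cont=5.9049 V=5.9049[hold]; j=3 S=184.9192 intr=0.0000 cont=0.0000 V=0.0000[hold]; j=4 S=269.5074 intr=0.0000 cont=0.0000 V=0.0000[hold]  S*(4)=87.0571
k=3: j=0 S=72.1124 intr=41.8676 cont=39.0549 V=41.8676[EX]; j=1 S=105.0991 intr=8.8809 cont=15.6023 V=15.6023[hold]; j=2 S=153.1749 intr=0.0000 cont=2.7654 V=2.7654[hold]; j=3 S=223.2422 intr=0.0000 cont=0.0000 V=0.0000[hold]  S*(3)=72.1124
k=2: j=0 S=87.0571 intr=26.9229 cont=27.5179 V=27.5179[hold]; j=1 S=126.8800 intr=0.0000 cont=8.7090 V=8.7090[hold]; j=2 S=184.9192 intr=0.0000 cont=1.2951 V=1.2951[hold]  S*(2)=-
k=1: j=0 S=105.0991 intr=8.8809 cont=17.3027 V=17.3027[hold]; j=1 S=153.1749 intr=0.0000 cont=4.7352 V=4.7352[hold]  S*(1)=-
k=0: j=0 S=126.8800 intr=0.0000 cont=10.5040 V=10.5040[hold]  S*(0)=-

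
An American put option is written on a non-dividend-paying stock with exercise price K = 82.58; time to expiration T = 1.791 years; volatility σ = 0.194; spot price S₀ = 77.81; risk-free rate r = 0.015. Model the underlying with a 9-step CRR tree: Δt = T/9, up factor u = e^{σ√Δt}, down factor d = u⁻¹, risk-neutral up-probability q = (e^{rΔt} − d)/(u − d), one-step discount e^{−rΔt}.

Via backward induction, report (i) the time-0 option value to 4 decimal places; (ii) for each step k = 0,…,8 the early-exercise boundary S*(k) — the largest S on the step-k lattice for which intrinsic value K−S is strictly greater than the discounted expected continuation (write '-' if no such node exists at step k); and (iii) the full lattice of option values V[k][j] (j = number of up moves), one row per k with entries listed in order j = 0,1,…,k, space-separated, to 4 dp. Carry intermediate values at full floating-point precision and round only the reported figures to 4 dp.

Δt=0.19900, u=1.09040, d=0.91710, q=0.49563, disc=e^(-rΔt)=0.99702
k=9 terminal: V=max(K-S,0) → 46.8715 40.1238 32.1009 22.5621 11.2207 0.0000 0.0000 0.0000 0.0000 0.0000
k=8: j=0 S=38.9365 intr=43.6435 cont=43.3974 V=43.6435[EX]; j=1 S=46.2942 intr=36.2858 cont=36.0397 V=36.2858[EX]; j=2 S=55.0422 intr=27.5378 cont=27.2916 V=27.5378[EX]; j=3 S=65.4434 intr=17.1366 cont=16.8905 V=17.1366[EX]; j=4 S=77.8100 intr=4.7700 cont=5.6425 V=5.6425[hold]; j=5 S=92.5135 intr=0.0000 cont=0.0000 V=0.0000[hold]; j=6 S=109.9955 intr=0.0000 cont=0.0000 V=0.0000[hold]; j=7 S=130.7809 intr=0.0000 cont=0.0000 V=0.0000[hold]; j=8 S=155.4941 intr=0.0000 cont=0.0000 V=0.0000[hold]  S*(8)=65.4434
k=7: j=0 S=42.4562 intr=40.1238 cont=39.8776 V=40.1238[EX]; j=1 S=50.4791 intr=32.1009 cont=31.8548 V=32.1009[EX]; j=2 S=60.0179 intr=22.5621 cont=22.3159 V=22.5621[EX]; j=3 S=71.3593 intr=11.2207 cont=11.4057 V=11.4057[hold]; j=4 S=84.8438 intr=0.0000 cont=2.8375 V=2.8375[hold]; j=5 S=100.8765 intr=0.0000 cont=0.0000 V=0.0000[hold]; j=6 S=119.9388 intr=0.0000 cont=0.0000 V=0.0000[hold]; j=7 S=142.6032 intr=0.0000 cont=0.0000 V=0.0000[hold]  S*(7)=60.0179
k=6: j=0 S=46.2942 intr=36.2858 cont=36.0397 V=36.2858[EX]; j=1 S=55.0422 intr=27.5378 cont=27.2916 V=27.5378[EX]; j=2 S=65.4434 intr=17.1366 cont=16.9819 V=17.1366[EX]; j=3 S=77.8100 intr=4.7700 cont=7.1377 V=7.1377[hold]; j=4 S=92.5135 intr=0.0000 cont=1.4269 V=1.4269[hold]; j=5 S=109.9955 intr=0.0000 cont=0.0000 V=0.0000[hold]; j=6 S=130.7809 intr=0.0000 cont=0.0000 V=0.0000[hold]  S*(6)=65.4434
k=5: j=0 S=50.4791 intr=32.1009 cont=31.8548 V=32.1009[EX]; j=1 S=60.0179 intr=22.5621 cont=22.3159 V=22.5621[EX]; j=2 S=71.3593 intr=11.2207 cont=12.1446 V=12.1446[hold]; j=3 S=84.8438 intr=0.0000 cont=4.2944 V=4.2944[hold]; j=4 S=100.8765 intr=0.0000 cont=0.7175 V=0.7175[hold]; j=5 S=119.9388 intr=0.0000 cont=0.0000 V=0.0000[hold]  S*(5)=60.0179
k=4: j=0 S=55.0422 intr=27.5378 cont=27.2916 V=27.5378[EX]; j=1 S=65.4434 intr=17.1366 cont=17.3470 V=17.3470[hold]; j=2 S=77.8100 intr=4.7700 cont=8.2292 V=8.2292[hold]; j=3 S=92.5135 intr=0.0000 cont=2.5141 V=2.5141[hold]; j=4 S=109.9955 intr=0.0000 cont=0.3608 V=0.3608[hold]  S*(4)=55.0422
k=3: j=0 S=60.0179 intr=22.5621 cont=22.4199 V=22.5621[EX]; j=1 S=71.3593 intr=11.2207 cont=12.7897 V=12.7897[hold]; j=2 S=84.8438 intr=0.0000 cont=5.3806 V=5.3806[hold]; j=3 S=100.8765 intr=0.0000 cont=1.4426 V=1.4426[hold]  S*(3)=60.0179
k=2: j=0 S=65.4434 intr=17.1366 cont=17.6658 V=17.6658[hold]; j=1 S=77.8100 intr=4.7700 cont=9.0904 V=9.0904[hold]; j=2 S=92.5135 intr=0.0000 cont=3.4186 V=3.4186[hold]  S*(2)=-
k=1: j=0 S=71.3593 intr=11.2207 cont=13.3756 V=13.3756[hold]; j=1 S=84.8438 intr=0.0000 cont=6.2605 V=6.2605[hold]  S*(1)=-
k=0: j=0 S=77.8100 intr=4.7700 cont=9.8198 V=9.8198[hold]  S*(0)=-

price = 9.8198
boundary = - - - 60.0179 55.0422 60.0179 65.4434 60.0179 65.4434
tree:
9.8198
13.3756 6.2605
17.6658 9.0904 3.4186
22.5621 12.7897 5.3806 1.4426
27.5378 17.3470 8.2292 2.5141 0.3608
32.1009 22.5621 12.1446 4.2944 0.7175 0.0000
36.2858 27.5378 17.1366 7.1377 1.4269 0.0000 0.0000
40.1238 32.1009 22.5621 11.4057 2.8375 0.0000 0.0000 0.0000
43.6435 36.2858 27.5378 17.1366 5.6425 0.0000 0.0000 0.0000 0.0000
46.8715 40.1238 32.1009 22.5621 11.2207 0.0000 0.0000 0.0000 0.0000 0.0000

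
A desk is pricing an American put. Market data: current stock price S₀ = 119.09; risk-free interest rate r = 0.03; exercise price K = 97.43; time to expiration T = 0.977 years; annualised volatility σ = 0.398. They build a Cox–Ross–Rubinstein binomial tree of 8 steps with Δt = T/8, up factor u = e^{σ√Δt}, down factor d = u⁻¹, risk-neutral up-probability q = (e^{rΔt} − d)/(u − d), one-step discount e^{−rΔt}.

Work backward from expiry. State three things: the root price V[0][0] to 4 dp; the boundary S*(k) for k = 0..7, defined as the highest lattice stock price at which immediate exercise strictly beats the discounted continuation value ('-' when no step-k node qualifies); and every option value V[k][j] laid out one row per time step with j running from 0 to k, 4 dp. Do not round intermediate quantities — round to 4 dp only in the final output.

price = 7.5669
boundary = - - - - - 59.4090 68.2743 78.4624
tree:
7.5669
11.1163 3.7556
15.9187 5.9663 1.3744
22.1144 9.2866 2.3925 0.2751
29.6284 14.0928 4.1185 0.5294 0.0000
38.0210 20.7066 6.9909 1.0187 0.0000 0.0000
45.7351 29.1557 11.6548 1.9603 0.0000 0.0000 0.0000
52.4475 38.0210 18.9676 3.7723 0.0000 0.0000 0.0000 0.0000
58.2884 45.7351 29.1557 7.2591 0.0000 0.0000 0.0000 0.0000 0.0000

params: Δt=0.12212 u=1.14922 d=0.87015 q=0.47844 e^(-rΔt)=0.99634
t_8 payoffs: 58.2884 45.7351 29.1557 7.2591 0.0000 0.0000 0.0000 0.0000 0.0000
t_7: node(7,0) S=44.9825 payoff=52.4475 vs cont=52.0912 → 52.4475 [stop]  node(7,1) S=59.4090 payoff=38.0210 vs cont=37.6647 → 38.0210 [stop]  node(7,2) S=78.4624 payoff=18.9676 vs cont=18.6113 → 18.9676 [stop]  node(7,3) S=103.6265 payoff=0.0000 vs cont=3.7723 → 3.7723 [wait]  node(7,4) S=136.8610 payoff=0.0000 vs cont=0.0000 → 0.0000 [wait]  node(7,5) S=180.7544 payoff=0.0000 vs cont=0.0000 → 0.0000 [wait]  node(7,6) S=238.7251 payoff=0.0000 vs cont=0.0000 → 0.0000 [wait]  node(7,7) S=315.2878 payoff=0.0000 vs cont=0.0000 → 0.0000 [wait]  ⇒ S*(7)=78.4624
t_6: node(6,0) S=51.6949 payoff=45.7351 vs cont=45.3788 → 45.7351 [stop]  node(6,1) S=68.2743 payoff=29.1557 vs cont=28.7994 → 29.1557 [stop]  node(6,2) S=90.1709 payoff=7.2591 vs cont=11.6548 → 11.6548 [wait]  node(6,3) S=119.0900 payoff=0.0000 vs cont=1.9603 → 1.9603 [wait]  node(6,4) S=157.2839 payoff=0.0000 vs cont=0.0000 → 0.0000 [wait]  node(6,5) S=207.7273 payoff=0.0000 vs cont=0.0000 → 0.0000 [wait]  node(6,6) S=274.3485 payoff=0.0000 vs cont=0.0000 → 0.0000 [wait]  ⇒ S*(6)=68.2743
t_5: node(5,0) S=59.4090 payoff=38.0210 vs cont=37.6647 → 38.0210 [stop]  node(5,1) S=78.4624 payoff=18.9676 vs cont=20.7066 → 20.7066 [wait]  node(5,2) S=103.6265 payoff=0.0000 vs cont=6.9909 → 6.9909 [wait]  node(5,3) S=136.8610 payoff=0.0000 vs cont=1.0187 → 1.0187 [wait]  node(5,4) S=180.7544 payoff=0.0000 vs cont=0.0000 → 0.0000 [wait]  node(5,5) S=238.7251 payoff=0.0000 vs cont=0.0000 → 0.0000 [wait]  ⇒ S*(5)=59.4090
t_4: node(4,0) S=68.2743 payoff=29.1557 vs cont=29.6284 → 29.6284 [wait]  node(4,1) S=90.1709 payoff=7.2591 vs cont=14.0928 → 14.0928 [wait]  node(4,2) S=119.0900 payoff=0.0000 vs cont=4.1185 → 4.1185 [wait]  node(4,3) S=157.2839 payoff=0.0000 vs cont=0.5294 → 0.5294 [wait]  node(4,4) S=207.7273 payoff=0.0000 vs cont=0.0000 → 0.0000 [wait]  ⇒ S*(4)=-
t_3: node(3,0) S=78.4624 payoff=18.9676 vs cont=22.1144 → 22.1144 [wait]  node(3,1) S=103.6265 payoff=0.0000 vs cont=9.2866 → 9.2866 [wait]  node(3,2) S=136.8610 payoff=0.0000 vs cont=2.3925 → 2.3925 [wait]  node(3,3) S=180.7544 payoff=0.0000 vs cont=0.2751 → 0.2751 [wait]  ⇒ S*(3)=-
t_2: node(2,0) S=90.1709 payoff=7.2591 vs cont=15.9187 → 15.9187 [wait]  node(2,1) S=119.0900 payoff=0.0000 vs cont=5.9663 → 5.9663 [wait]  node(2,2) S=157.2839 payoff=0.0000 vs cont=1.3744 → 1.3744 [wait]  ⇒ S*(2)=-
t_1: node(1,0) S=103.6265 payoff=0.0000 vs cont=11.1163 → 11.1163 [wait]  node(1,1) S=136.8610 payoff=0.0000 vs cont=3.7556 → 3.7556 [wait]  ⇒ S*(1)=-
t_0: node(0,0) S=119.0900 payoff=0.0000 vs cont=7.5669 → 7.5669 [wait]  ⇒ S*(0)=-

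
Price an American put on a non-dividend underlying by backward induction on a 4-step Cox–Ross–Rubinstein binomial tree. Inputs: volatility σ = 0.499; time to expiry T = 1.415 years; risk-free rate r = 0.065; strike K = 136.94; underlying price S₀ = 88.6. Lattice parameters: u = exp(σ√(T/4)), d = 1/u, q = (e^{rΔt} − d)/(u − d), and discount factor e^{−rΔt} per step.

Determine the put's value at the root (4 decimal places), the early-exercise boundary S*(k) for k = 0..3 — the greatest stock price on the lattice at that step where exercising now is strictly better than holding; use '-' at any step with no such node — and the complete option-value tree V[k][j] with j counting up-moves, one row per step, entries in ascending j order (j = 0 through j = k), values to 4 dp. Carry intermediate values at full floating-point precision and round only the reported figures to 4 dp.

Δt=0.35375, u=1.34553, d=0.74320, q=0.46496, disc=e^(-rΔt)=0.97727
k=4 terminal: V=max(K-S,0) → 109.9093 88.0021 48.3400 0.0000 0.0000
k=3: j=0 S=36.3707 intr=100.5693 cont=97.4565 V=100.5693[EX]; j=1 S=65.8475 intr=71.0925 cont=67.9796 V=71.0925[EX]; j=2 S=119.2142 intr=17.7258 cont=25.2759 V=25.2759[hold]; j=3 S=215.8321 intr=0.0000 cont=0.0000 V=0.0000[hold]  S*(3)=65.8475
k=2: j=0 S=48.9379 intr=88.0021 cont=84.8892 V=88.0021[EX]; j=1 S=88.6000 intr=48.3400 cont=48.6579 V=48.6579[hold]; j=2 S=160.4065 intr=0.0000 cont=13.2162 V=13.2162[hold]  S*(2)=48.9379
k=1: j=0 S=65.8475 intr=71.0925 cont=68.1240 V=71.0925[EX]; j=1 S=119.2142 intr=17.7258 cont=31.4475 V=31.4475[hold]  S*(1)=65.8475
k=0: j=0 S=88.6000 intr=48.3400 cont=51.4621 V=51.4621[hold]  S*(0)=-

price = 51.4621
boundary = - 65.8475 48.9379 65.8475
tree:
51.4621
71.0925 31.4475
88.0021 48.6579 13.2162
100.5693 71.0925 25.2759 0.0000
109.9093 88.0021 48.3400 0.0000 0.0000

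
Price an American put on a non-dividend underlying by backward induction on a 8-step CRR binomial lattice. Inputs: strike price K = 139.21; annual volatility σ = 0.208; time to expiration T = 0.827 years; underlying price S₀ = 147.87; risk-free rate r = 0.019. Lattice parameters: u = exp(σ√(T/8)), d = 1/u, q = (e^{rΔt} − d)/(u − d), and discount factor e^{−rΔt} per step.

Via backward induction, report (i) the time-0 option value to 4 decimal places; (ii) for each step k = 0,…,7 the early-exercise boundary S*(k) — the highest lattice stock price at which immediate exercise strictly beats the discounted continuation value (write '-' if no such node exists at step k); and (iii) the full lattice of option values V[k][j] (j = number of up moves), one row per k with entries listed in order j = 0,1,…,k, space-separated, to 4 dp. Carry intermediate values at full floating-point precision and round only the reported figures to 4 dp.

params: Δt=0.10337 u=1.06916 d=0.93531 q=0.49798 e^(-rΔt)=0.99804
t_8 payoffs: 52.6079 40.2143 26.0470 9.8523 0.0000 0.0000 0.0000 0.0000 0.0000
t_7: node(7,0) S=92.5918 payoff=46.6182 vs cont=46.3450 → 46.6182 [stop]  node(7,1) S=105.8426 payoff=33.3674 vs cont=33.0943 → 33.3674 [stop]  node(7,2) S=120.9897 payoff=18.2203 vs cont=17.9472 → 18.2203 [stop]  node(7,3) S=138.3044 payoff=0.9056 vs cont=4.9364 → 4.9364 [wait]  node(7,4) S=158.0971 payoff=0.0000 vs cont=0.0000 → 0.0000 [wait]  node(7,5) S=180.7224 payoff=0.0000 vs cont=0.0000 → 0.0000 [wait]  node(7,6) S=206.5855 payoff=0.0000 vs cont=0.0000 → 0.0000 [wait]  node(7,7) S=236.1498 payoff=0.0000 vs cont=0.0000 → 0.0000 [wait]  ⇒ S*(7)=120.9897
t_6: node(6,0) S=98.9957 payoff=40.2143 vs cont=39.9411 → 40.2143 [stop]  node(6,1) S=113.1630 payoff=26.0470 vs cont=25.7739 → 26.0470 [stop]  node(6,2) S=129.3577 payoff=9.8523 vs cont=11.5825 → 11.5825 [wait]  node(6,3) S=147.8700 payoff=0.0000 vs cont=2.4733 → 2.4733 [wait]  node(6,4) S=169.0316 payoff=0.0000 vs cont=0.0000 → 0.0000 [wait]  node(6,5) S=193.2217 payoff=0.0000 vs cont=0.0000 → 0.0000 [wait]  node(6,6) S=220.8735 payoff=0.0000 vs cont=0.0000 → 0.0000 [wait]  ⇒ S*(6)=113.1630
t_5: node(5,0) S=105.8426 payoff=33.3674 vs cont=33.0943 → 33.3674 [stop]  node(5,1) S=120.9897 payoff=18.2203 vs cont=18.8071 → 18.8071 [wait]  node(5,2) S=138.3044 payoff=0.9056 vs cont=7.0325 → 7.0325 [wait]  node(5,3) S=158.0971 payoff=0.0000 vs cont=1.2392 → 1.2392 [wait]  node(5,4) S=180.7224 payoff=0.0000 vs cont=0.0000 → 0.0000 [wait]  node(5,5) S=206.5855 payoff=0.0000 vs cont=0.0000 → 0.0000 [wait]  ⇒ S*(5)=105.8426
t_4: node(4,0) S=113.1630 payoff=26.0470 vs cont=26.0655 → 26.0655 [wait]  node(4,1) S=129.3577 payoff=9.8523 vs cont=12.9182 → 12.9182 [wait]  node(4,2) S=147.8700 payoff=0.0000 vs cont=4.1395 → 4.1395 [wait]  node(4,3) S=169.0316 payoff=0.0000 vs cont=0.6209 → 0.6209 [wait]  node(4,4) S=193.2217 payoff=0.0000 vs cont=0.0000 → 0.0000 [wait]  ⇒ S*(4)=-
t_3: node(3,0) S=120.9897 payoff=18.2203 vs cont=19.4802 → 19.4802 [wait]  node(3,1) S=138.3044 payoff=0.9056 vs cont=8.5299 → 8.5299 [wait]  node(3,2) S=158.0971 payoff=0.0000 vs cont=2.3826 → 2.3826 [wait]  node(3,3) S=180.7224 payoff=0.0000 vs cont=0.3111 → 0.3111 [wait]  ⇒ S*(3)=-
t_2: node(2,0) S=129.3577 payoff=9.8523 vs cont=13.9997 → 13.9997 [wait]  node(2,1) S=147.8700 payoff=0.0000 vs cont=5.4580 → 5.4580 [wait]  node(2,2) S=169.0316 payoff=0.0000 vs cont=1.3484 → 1.3484 [wait]  ⇒ S*(2)=-
t_1: node(1,0) S=138.3044 payoff=0.9056 vs cont=9.7270 → 9.7270 [wait]  node(1,1) S=158.0971 payoff=0.0000 vs cont=3.4048 → 3.4048 [wait]  ⇒ S*(1)=-
t_0: node(0,0) S=147.8700 payoff=0.0000 vs cont=6.5658 → 6.5658 [wait]  ⇒ S*(0)=-

price = 6.5658
boundary = - - - - - 105.8426 113.1630 120.9897
tree:
6.5658
9.7270 3.4048
13.9997 5.4580 1.3484
19.4802 8.5299 2.3826 0.3111
26.0655 12.9182 4.1395 0.6209 0.0000
33.3674 18.8071 7.0325 1.2392 0.0000 0.0000
40.2143 26.0470 11.5825 2.4733 0.0000 0.0000 0.0000
46.6182 33.3674 18.2203 4.9364 0.0000 0.0000 0.0000 0.0000
52.6079 40.2143 26.0470 9.8523 0.0000 0.0000 0.0000 0.0000 0.0000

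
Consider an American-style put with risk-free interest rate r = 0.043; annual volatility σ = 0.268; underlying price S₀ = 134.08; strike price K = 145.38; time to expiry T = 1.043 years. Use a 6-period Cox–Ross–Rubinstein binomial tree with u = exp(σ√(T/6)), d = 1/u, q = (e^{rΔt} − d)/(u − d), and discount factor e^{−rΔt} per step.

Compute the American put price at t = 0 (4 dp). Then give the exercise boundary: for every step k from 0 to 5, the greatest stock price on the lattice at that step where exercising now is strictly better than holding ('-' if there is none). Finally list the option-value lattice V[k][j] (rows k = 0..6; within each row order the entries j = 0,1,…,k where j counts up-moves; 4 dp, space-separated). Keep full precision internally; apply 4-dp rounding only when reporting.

params: Δt=0.17383 u=1.11822 d=0.89428 q=0.50560 e^(-rΔt)=0.99255
t_6 payoffs: 76.7995 59.6259 38.1517 11.3000 0.0000 0.0000 0.0000
t_5: node(5,0) S=76.6881 payoff=68.6919 vs cont=67.6093 → 68.6919 [stop]  node(5,1) S=95.8920 payoff=49.4880 vs cont=48.4054 → 49.4880 [stop]  node(5,2) S=119.9049 payoff=25.4751 vs cont=24.3925 → 25.4751 [stop]  node(5,3) S=149.9309 payoff=0.0000 vs cont=5.5451 → 5.5451 [wait]  node(5,4) S=187.4760 payoff=0.0000 vs cont=0.0000 → 0.0000 [wait]  node(5,5) S=234.4230 payoff=0.0000 vs cont=0.0000 → 0.0000 [wait]  ⇒ S*(5)=119.9049
t_4: node(4,0) S=85.7541 payoff=59.6259 vs cont=58.5432 → 59.6259 [stop]  node(4,1) S=107.2283 payoff=38.1517 vs cont=37.0690 → 38.1517 [stop]  node(4,2) S=134.0800 payoff=11.3000 vs cont=15.2839 → 15.2839 [wait]  node(4,3) S=167.6558 payoff=0.0000 vs cont=2.7211 → 2.7211 [wait]  node(4,4) S=209.6394 payoff=0.0000 vs cont=0.0000 → 0.0000 [wait]  ⇒ S*(4)=107.2283
t_3: node(3,0) S=95.8920 payoff=49.4880 vs cont=48.4054 → 49.4880 [stop]  node(3,1) S=119.9049 payoff=25.4751 vs cont=26.3918 → 26.3918 [wait]  node(3,2) S=149.9309 payoff=0.0000 vs cont=8.8657 → 8.8657 [wait]  node(3,3) S=187.4760 payoff=0.0000 vs cont=1.3353 → 1.3353 [wait]  ⇒ S*(3)=95.8920
t_2: node(2,0) S=107.2283 payoff=38.1517 vs cont=37.5290 → 38.1517 [stop]  node(2,1) S=134.0800 payoff=11.3000 vs cont=17.4000 → 17.4000 [wait]  node(2,2) S=167.6558 payoff=0.0000 vs cont=5.0207 → 5.0207 [wait]  ⇒ S*(2)=107.2283
t_1: node(1,0) S=119.9049 payoff=25.4751 vs cont=27.4537 → 27.4537 [wait]  node(1,1) S=149.9309 payoff=0.0000 vs cont=11.0581 → 11.0581 [wait]  ⇒ S*(1)=-
t_0: node(0,0) S=134.0800 payoff=11.3000 vs cont=19.0214 → 19.0214 [wait]  ⇒ S*(0)=-

price = 19.0214
boundary = - - 107.2283 95.8920 107.2283 119.9049
tree:
19.0214
27.4537 11.0581
38.1517 17.4000 5.0207
49.4880 26.3918 8.8657 1.3353
59.6259 38.1517 15.2839 2.7211 0.0000
68.6919 49.4880 25.4751 5.5451 0.0000 0.0000
76.7995 59.6259 38.1517 11.3000 0.0000 0.0000 0.0000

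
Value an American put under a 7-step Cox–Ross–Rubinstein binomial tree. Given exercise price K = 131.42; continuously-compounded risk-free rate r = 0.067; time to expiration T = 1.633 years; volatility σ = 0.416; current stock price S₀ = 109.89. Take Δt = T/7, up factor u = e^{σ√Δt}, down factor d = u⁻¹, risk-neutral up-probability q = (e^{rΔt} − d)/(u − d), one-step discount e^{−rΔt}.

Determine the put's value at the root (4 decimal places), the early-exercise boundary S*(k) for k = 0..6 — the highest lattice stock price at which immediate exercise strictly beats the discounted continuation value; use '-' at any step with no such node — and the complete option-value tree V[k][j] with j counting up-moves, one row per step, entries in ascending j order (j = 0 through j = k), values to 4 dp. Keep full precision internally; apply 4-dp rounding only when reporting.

params: Δt=0.23329 u=1.22254 d=0.81797 q=0.48887 e^(-rΔt)=0.98449
t_7 payoffs: 104.4967 91.1806 71.2785 41.5330 0.0000 0.0000 0.0000 0.0000
t_6: node(6,0) S=32.9147 payoff=98.5053 vs cont=96.4671 → 98.5053 [stop]  node(6,1) S=49.1941 payoff=82.2259 vs cont=80.1878 → 82.2259 [stop]  node(6,2) S=73.5251 payoff=57.8949 vs cont=55.8568 → 57.8949 [stop]  node(6,3) S=109.8900 payoff=21.5300 vs cont=20.8993 → 21.5300 [stop]  node(6,4) S=164.2407 payoff=0.0000 vs cont=0.0000 → 0.0000 [wait]  node(6,5) S=245.4728 payoff=0.0000 vs cont=0.0000 → 0.0000 [wait]  node(6,6) S=366.8817 payoff=0.0000 vs cont=0.0000 → 0.0000 [wait]  ⇒ S*(6)=109.8900
t_5: node(5,0) S=40.2394 payoff=91.1806 vs cont=89.1424 → 91.1806 [stop]  node(5,1) S=60.1415 payoff=71.2785 vs cont=69.2404 → 71.2785 [stop]  node(5,2) S=89.8870 payoff=41.5330 vs cont=39.4949 → 41.5330 [stop]  node(5,3) S=134.3444 payoff=0.0000 vs cont=10.8339 → 10.8339 [wait]  node(5,4) S=200.7900 payoff=0.0000 vs cont=0.0000 → 0.0000 [wait]  node(5,5) S=300.0991 payoff=0.0000 vs cont=0.0000 → 0.0000 [wait]  ⇒ S*(5)=89.8870
t_4: node(4,0) S=49.1941 payoff=82.2259 vs cont=80.1878 → 82.2259 [stop]  node(4,1) S=73.5251 payoff=57.8949 vs cont=55.8568 → 57.8949 [stop]  node(4,2) S=109.8900 payoff=21.5300 vs cont=26.1136 → 26.1136 [wait]  node(4,3) S=164.2407 payoff=0.0000 vs cont=5.4516 → 5.4516 [wait]  node(4,4) S=245.4728 payoff=0.0000 vs cont=0.0000 → 0.0000 [wait]  ⇒ S*(4)=73.5251
t_3: node(3,0) S=60.1415 payoff=71.2785 vs cont=69.2404 → 71.2785 [stop]  node(3,1) S=89.8870 payoff=41.5330 vs cont=41.7009 → 41.7009 [wait]  node(3,2) S=134.3444 payoff=0.0000 vs cont=15.7641 → 15.7641 [wait]  node(3,3) S=200.7900 payoff=0.0000 vs cont=2.7432 → 2.7432 [wait]  ⇒ S*(3)=60.1415
t_2: node(2,0) S=73.5251 payoff=57.8949 vs cont=55.9376 → 57.8949 [stop]  node(2,1) S=109.8900 payoff=21.5300 vs cont=28.5710 → 28.5710 [wait]  node(2,2) S=164.2407 payoff=0.0000 vs cont=9.2528 → 9.2528 [wait]  ⇒ S*(2)=73.5251
t_1: node(1,0) S=89.8870 payoff=41.5330 vs cont=42.8836 → 42.8836 [wait]  node(1,1) S=134.3444 payoff=0.0000 vs cont=18.8302 → 18.8302 [wait]  ⇒ S*(1)=-
t_0: node(0,0) S=109.8900 payoff=21.5300 vs cont=30.6418 → 30.6418 [wait]  ⇒ S*(0)=-

price = 30.6418
boundary = - - 73.5251 60.1415 73.5251 89.8870 109.8900
tree:
30.6418
42.8836 18.8302
57.8949 28.5710 9.2528
71.2785 41.7009 15.7641 2.7432
82.2259 57.8949 26.1136 5.4516 0.0000
91.1806 71.2785 41.5330 10.8339 0.0000 0.0000
98.5053 82.2259 57.8949 21.5300 0.0000 0.0000 0.0000
104.4967 91.1806 71.2785 41.5330 0.0000 0.0000 0.0000 0.0000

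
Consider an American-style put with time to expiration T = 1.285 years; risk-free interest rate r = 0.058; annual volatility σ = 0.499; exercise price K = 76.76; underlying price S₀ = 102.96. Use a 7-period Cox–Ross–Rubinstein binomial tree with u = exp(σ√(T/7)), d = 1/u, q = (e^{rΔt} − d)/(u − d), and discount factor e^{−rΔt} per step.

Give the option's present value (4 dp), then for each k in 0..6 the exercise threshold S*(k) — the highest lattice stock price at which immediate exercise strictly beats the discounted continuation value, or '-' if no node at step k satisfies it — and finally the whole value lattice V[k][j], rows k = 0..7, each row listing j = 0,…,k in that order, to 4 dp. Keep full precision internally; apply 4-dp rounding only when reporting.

Δt=0.18357, u=1.23837, d=0.80751, q=0.47160, disc=e^(-rΔt)=0.98941
k=7 terminal: V=max(K-S,0) → 53.7079 41.4081 22.5456 0.0000 0.0000 0.0000 0.0000 0.0000
k=6: j=0 S=28.5471 intr=48.2129 cont=47.4000 V=48.2129[EX]; j=1 S=43.7788 intr=32.9812 cont=32.1683 V=32.9812[EX]; j=2 S=67.1377 intr=9.6223 cont=11.7870 V=11.7870[hold]; j=3 S=102.9600 intr=0.0000 cont=0.0000 V=0.0000[hold]; j=4 S=157.8959 intr=0.0000 cont=0.0000 V=0.0000[hold]; j=5 S=242.1437 intr=0.0000 cont=0.0000 V=0.0000[hold]; j=6 S=371.3433 intr=0.0000 cont=0.0000 V=0.0000[hold]  S*(6)=43.7788
k=5: j=0 S=35.3519 intr=41.4081 cont=40.5952 V=41.4081[EX]; j=1 S=54.2144 intr=22.5456 cont=22.7426 V=22.7426[hold]; j=2 S=83.1414 intr=0.0000 cont=6.1623 V=6.1623[hold]; j=3 S=127.5028 intr=0.0000 cont=0.0000 V=0.0000[hold]; j=4 S=195.5339 intr=0.0000 cont=0.0000 V=0.0000[hold]; j=5 S=299.8641 intr=0.0000 cont=0.0000 V=0.0000[hold]  S*(5)=35.3519
k=4: j=0 S=43.7788 intr=32.9812 cont=32.2602 V=32.9812[EX]; j=1 S=67.1377 intr=9.6223 cont=14.7654 V=14.7654[hold]; j=2 S=102.9600 intr=0.0000 cont=3.2217 V=3.2217[hold]; j=3 S=157.8959 intr=0.0000 cont=0.0000 V=0.0000[hold]; j=4 S=242.1437 intr=0.0000 cont=0.0000 V=0.0000[hold]  S*(4)=43.7788
k=3: j=0 S=54.2144 intr=22.5456 cont=24.1324 V=24.1324[hold]; j=1 S=83.1414 intr=0.0000 cont=9.2227 V=9.2227[hold]; j=2 S=127.5028 intr=0.0000 cont=1.6843 V=1.6843[hold]; j=3 S=195.5339 intr=0.0000 cont=0.0000 V=0.0000[hold]  S*(3)=-
k=2: j=0 S=67.1377 intr=9.6223 cont=16.9199 V=16.9199[hold]; j=1 S=102.9600 intr=0.0000 cont=5.6076 V=5.6076[hold]; j=2 S=157.8959 intr=0.0000 cont=0.8806 V=0.8806[hold]  S*(2)=-
k=1: j=0 S=83.1414 intr=0.0000 cont=11.4624 V=11.4624[hold]; j=1 S=127.5028 intr=0.0000 cont=3.3426 V=3.3426[hold]  S*(1)=-
k=0: j=0 S=102.9600 intr=0.0000 cont=7.5523 V=7.5523[hold]  S*(0)=-

price = 7.5523
boundary = - - - - 43.7788 35.3519 43.7788
tree:
7.5523
11.4624 3.3426
16.9199 5.6076 0.8806
24.1324 9.2227 1.6843 0.0000
32.9812 14.7654 3.2217 0.0000 0.0000
41.4081 22.7426 6.1623 0.0000 0.0000 0.0000
48.2129 32.9812 11.7870 0.0000 0.0000 0.0000 0.0000
53.7079 41.4081 22.5456 0.0000 0.0000 0.0000 0.0000 0.0000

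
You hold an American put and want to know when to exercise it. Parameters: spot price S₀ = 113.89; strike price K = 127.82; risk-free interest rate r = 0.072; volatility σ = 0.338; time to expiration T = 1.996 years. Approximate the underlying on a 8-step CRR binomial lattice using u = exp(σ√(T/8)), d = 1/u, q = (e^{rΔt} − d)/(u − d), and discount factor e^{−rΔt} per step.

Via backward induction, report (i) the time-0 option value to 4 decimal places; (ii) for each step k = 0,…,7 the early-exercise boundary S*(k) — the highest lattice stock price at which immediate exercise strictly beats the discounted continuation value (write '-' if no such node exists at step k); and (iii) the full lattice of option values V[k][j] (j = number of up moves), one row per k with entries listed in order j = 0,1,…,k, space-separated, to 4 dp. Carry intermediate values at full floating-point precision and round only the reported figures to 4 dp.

params: Δt=0.24950 u=1.18392 d=0.84465 q=0.51132 e^(-rΔt)=0.98220
t_8 payoffs: 98.3142 86.4628 69.8509 46.5667 13.9300 0.0000 0.0000 0.0000 0.0000
t_7: node(7,0) S=34.9325 payoff=92.8875 vs cont=90.6119 → 92.8875 [stop]  node(7,1) S=48.9637 payoff=78.8563 vs cont=76.5807 → 78.8563 [stop]  node(7,2) S=68.6307 payoff=59.1893 vs cont=56.9136 → 59.1893 [stop]  node(7,3) S=96.1974 payoff=31.6226 vs cont=29.3470 → 31.6226 [stop]  node(7,4) S=134.8366 payoff=0.0000 vs cont=6.6861 → 6.6861 [wait]  node(7,5) S=188.9960 payoff=0.0000 vs cont=0.0000 → 0.0000 [wait]  node(7,6) S=264.9093 payoff=0.0000 vs cont=0.0000 → 0.0000 [wait]  node(7,7) S=371.3145 payoff=0.0000 vs cont=0.0000 → 0.0000 [wait]  ⇒ S*(7)=96.1974
t_6: node(6,0) S=41.3572 payoff=86.4628 vs cont=84.1871 → 86.4628 [stop]  node(6,1) S=57.9691 payoff=69.8509 vs cont=67.5753 → 69.8509 [stop]  node(6,2) S=81.2533 payoff=46.5667 vs cont=44.2911 → 46.5667 [stop]  node(6,3) S=113.8900 payoff=13.9300 vs cont=18.5361 → 18.5361 [wait]  node(6,4) S=159.6358 payoff=0.0000 vs cont=3.2092 → 3.2092 [wait]  node(6,5) S=223.7561 payoff=0.0000 vs cont=0.0000 → 0.0000 [wait]  node(6,6) S=313.6314 payoff=0.0000 vs cont=0.0000 → 0.0000 [wait]  ⇒ S*(6)=81.2533
t_5: node(5,0) S=48.9637 payoff=78.8563 vs cont=76.5807 → 78.8563 [stop]  node(5,1) S=68.6307 payoff=59.1893 vs cont=56.9136 → 59.1893 [stop]  node(5,2) S=96.1974 payoff=31.6226 vs cont=31.6602 → 31.6602 [wait]  node(5,3) S=134.8366 payoff=0.0000 vs cont=10.5087 → 10.5087 [wait]  node(5,4) S=188.9960 payoff=0.0000 vs cont=1.5404 → 1.5404 [wait]  node(5,5) S=264.9093 payoff=0.0000 vs cont=0.0000 → 0.0000 [wait]  ⇒ S*(5)=68.6307
t_4: node(4,0) S=57.9691 payoff=69.8509 vs cont=67.5753 → 69.8509 [stop]  node(4,1) S=81.2533 payoff=46.5667 vs cont=44.3099 → 46.5667 [stop]  node(4,2) S=113.8900 payoff=13.9300 vs cont=20.4739 → 20.4739 [wait]  node(4,3) S=159.6358 payoff=0.0000 vs cont=5.8175 → 5.8175 [wait]  node(4,4) S=223.7561 payoff=0.0000 vs cont=0.7393 → 0.7393 [wait]  ⇒ S*(4)=81.2533
t_3: node(3,0) S=68.6307 payoff=59.1893 vs cont=56.9136 → 59.1893 [stop]  node(3,1) S=96.1974 payoff=31.6226 vs cont=32.6334 → 32.6334 [wait]  node(3,2) S=134.8366 payoff=0.0000 vs cont=12.7487 → 12.7487 [wait]  node(3,3) S=188.9960 payoff=0.0000 vs cont=3.1636 → 3.1636 [wait]  ⇒ S*(3)=68.6307
t_2: node(2,0) S=81.2533 payoff=46.5667 vs cont=44.7987 → 46.5667 [stop]  node(2,1) S=113.8900 payoff=13.9300 vs cont=22.0660 → 22.0660 [wait]  node(2,2) S=159.6358 payoff=0.0000 vs cont=7.7079 → 7.7079 [wait]  ⇒ S*(2)=81.2533
t_1: node(1,0) S=96.1974 payoff=31.6226 vs cont=33.4330 → 33.4330 [wait]  node(1,1) S=134.8366 payoff=0.0000 vs cont=14.4623 → 14.4623 [wait]  ⇒ S*(1)=-
t_0: node(0,0) S=113.8900 payoff=13.9300 vs cont=23.3104 → 23.3104 [wait]  ⇒ S*(0)=-

price = 23.3104
boundary = - - 81.2533 68.6307 81.2533 68.6307 81.2533 96.1974
tree:
23.3104
33.4330 14.4623
46.5667 22.0660 7.7079
59.1893 32.6334 12.7487 3.1636
69.8509 46.5667 20.4739 5.8175 0.7393
78.8563 59.1893 31.6602 10.5087 1.5404 0.0000
86.4628 69.8509 46.5667 18.5361 3.2092 0.0000 0.0000
92.8875 78.8563 59.1893 31.6226 6.6861 0.0000 0.0000 0.0000
98.3142 86.4628 69.8509 46.5667 13.9300 0.0000 0.0000 0.0000 0.0000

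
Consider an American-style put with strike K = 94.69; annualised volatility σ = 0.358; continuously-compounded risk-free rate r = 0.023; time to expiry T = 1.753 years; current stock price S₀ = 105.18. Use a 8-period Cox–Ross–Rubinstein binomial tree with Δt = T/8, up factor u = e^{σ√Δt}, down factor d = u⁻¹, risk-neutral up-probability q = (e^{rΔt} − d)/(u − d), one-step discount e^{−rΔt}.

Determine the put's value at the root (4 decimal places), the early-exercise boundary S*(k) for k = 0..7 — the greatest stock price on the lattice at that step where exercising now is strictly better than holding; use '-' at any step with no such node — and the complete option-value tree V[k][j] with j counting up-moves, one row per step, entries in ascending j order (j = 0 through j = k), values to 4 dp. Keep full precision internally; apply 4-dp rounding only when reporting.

Δt=0.21912, u=1.18244, d=0.84571, q=0.47321, disc=e^(-rΔt)=0.99497
k=8 terminal: V=max(K-S,0) → 67.1673 56.2085 40.8863 19.4632 0.0000 0.0000 0.0000 0.0000 0.0000
k=7: j=0 S=32.5441 intr=62.1459 cont=61.6699 V=62.1459[EX]; j=1 S=45.5022 intr=49.1878 cont=48.7118 V=49.1878[EX]; j=2 S=63.6198 intr=31.0702 cont=30.5941 V=31.0702[EX]; j=3 S=88.9514 intr=5.7386 cont=10.2015 V=10.2015[hold]; j=4 S=124.3694 intr=0.0000 cont=0.0000 V=0.0000[hold]; j=5 S=173.8897 intr=0.0000 cont=0.0000 V=0.0000[hold]; j=6 S=243.1276 intr=0.0000 cont=0.0000 V=0.0000[hold]; j=7 S=339.9340 intr=0.0000 cont=0.0000 V=0.0000[hold]  S*(7)=63.6198
k=6: j=0 S=38.4815 intr=56.2085 cont=55.7325 V=56.2085[EX]; j=1 S=53.8037 intr=40.8863 cont=40.4103 V=40.8863[EX]; j=2 S=75.2268 intr=19.4632 cont=21.0884 V=21.0884[hold]; j=3 S=105.1800 intr=0.0000 cont=5.3471 V=5.3471[hold]; j=4 S=147.0597 intr=0.0000 cont=0.0000 V=0.0000[hold]; j=5 S=205.6146 intr=0.0000 cont=0.0000 V=0.0000[hold]; j=6 S=287.4845 intr=0.0000 cont=0.0000 V=0.0000[hold]  S*(6)=53.8037
k=5: j=0 S=45.5022 intr=49.1878 cont=48.7118 V=49.1878[EX]; j=1 S=63.6198 intr=31.0702 cont=31.3594 V=31.3594[hold]; j=2 S=88.9514 intr=5.7386 cont=13.5709 V=13.5709[hold]; j=3 S=124.3694 intr=0.0000 cont=2.8026 V=2.8026[hold]; j=4 S=173.8897 intr=0.0000 cont=0.0000 V=0.0000[hold]; j=5 S=243.1276 intr=0.0000 cont=0.0000 V=0.0000[hold]  S*(5)=45.5022
k=4: j=0 S=53.8037 intr=40.8863 cont=40.5464 V=40.8863[EX]; j=1 S=75.2268 intr=19.4632 cont=22.8264 V=22.8264[hold]; j=2 S=105.1800 intr=0.0000 cont=8.4327 V=8.4327[hold]; j=3 S=147.0597 intr=0.0000 cont=1.4690 V=1.4690[hold]; j=4 S=205.6146 intr=0.0000 cont=0.0000 V=0.0000[hold]  S*(4)=53.8037
k=3: j=0 S=63.6198 intr=31.0702 cont=32.1777 V=32.1777[hold]; j=1 S=88.9514 intr=5.7386 cont=15.9347 V=15.9347[hold]; j=2 S=124.3694 intr=0.0000 cont=5.1116 V=5.1116[hold]; j=3 S=173.8897 intr=0.0000 cont=0.7700 V=0.7700[hold]  S*(3)=-
k=2: j=0 S=75.2268 intr=19.4632 cont=24.3683 V=24.3683[hold]; j=1 S=105.1800 intr=0.0000 cont=10.7588 V=10.7588[hold]; j=2 S=147.0597 intr=0.0000 cont=3.0417 V=3.0417[hold]  S*(2)=-
k=1: j=0 S=88.9514 intr=5.7386 cont=17.8380 V=17.8380[hold]; j=1 S=124.3694 intr=0.0000 cont=7.0713 V=7.0713[hold]  S*(1)=-
k=0: j=0 S=105.1800 intr=0.0000 cont=12.6791 V=12.6791[hold]  S*(0)=-

price = 12.6791
boundary = - - - - 53.8037 45.5022 53.8037 63.6198
tree:
12.6791
17.8380 7.0713
24.3683 10.7588 3.0417
32.1777 15.9347 5.1116 0.7700
40.8863 22.8264 8.4327 1.4690 0.0000
49.1878 31.3594 13.5709 2.8026 0.0000 0.0000
56.2085 40.8863 21.0884 5.3471 0.0000 0.0000 0.0000
62.1459 49.1878 31.0702 10.2015 0.0000 0.0000 0.0000 0.0000
67.1673 56.2085 40.8863 19.4632 0.0000 0.0000 0.0000 0.0000 0.0000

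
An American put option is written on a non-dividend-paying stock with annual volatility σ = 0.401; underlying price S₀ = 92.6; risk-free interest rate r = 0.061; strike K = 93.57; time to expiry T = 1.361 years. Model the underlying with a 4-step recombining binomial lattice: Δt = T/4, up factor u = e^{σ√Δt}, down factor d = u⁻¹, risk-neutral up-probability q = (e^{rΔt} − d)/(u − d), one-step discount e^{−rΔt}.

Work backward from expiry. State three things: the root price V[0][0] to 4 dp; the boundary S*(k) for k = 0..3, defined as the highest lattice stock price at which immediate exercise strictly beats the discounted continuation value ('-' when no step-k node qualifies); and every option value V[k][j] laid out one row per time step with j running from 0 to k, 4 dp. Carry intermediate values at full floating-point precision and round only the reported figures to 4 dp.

price = 14.0669
boundary = - - 58.0018 73.2869
tree:
14.0669
22.8707 5.3705
35.5682 10.4396 0.2456
47.6653 20.2831 0.4881 0.0000
57.2394 35.5682 0.9700 0.0000 0.0000

Δt=0.34025, u=1.26353, d=0.79144, q=0.48621, disc=e^(-rΔt)=0.97946
k=4 terminal: V=max(K-S,0) → 57.2394 35.5682 0.9700 0.0000 0.0000
k=3: j=0 S=45.9047 intr=47.6653 cont=45.7432 V=47.6653[EX]; j=1 S=73.2869 intr=20.2831 cont=18.3610 V=20.2831[EX]; j=2 S=117.0026 intr=0.0000 cont=0.4881 V=0.4881[hold]; j=3 S=186.7948 intr=0.0000 cont=0.0000 V=0.0000[hold]  S*(3)=73.2869
k=2: j=0 S=58.0018 intr=35.5682 cont=33.6461 V=35.5682[EX]; j=1 S=92.6000 intr=0.9700 cont=10.4396 V=10.4396[hold]; j=2 S=147.8360 intr=0.0000 cont=0.2456 V=0.2456[hold]  S*(2)=58.0018
k=1: j=0 S=73.2869 intr=20.2831 cont=22.8707 V=22.8707[hold]; j=1 S=117.0026 intr=0.0000 cont=5.3705 V=5.3705[hold]  S*(1)=-
k=0: j=0 S=92.6000 intr=0.9700 cont=14.0669 V=14.0669[hold]  S*(0)=-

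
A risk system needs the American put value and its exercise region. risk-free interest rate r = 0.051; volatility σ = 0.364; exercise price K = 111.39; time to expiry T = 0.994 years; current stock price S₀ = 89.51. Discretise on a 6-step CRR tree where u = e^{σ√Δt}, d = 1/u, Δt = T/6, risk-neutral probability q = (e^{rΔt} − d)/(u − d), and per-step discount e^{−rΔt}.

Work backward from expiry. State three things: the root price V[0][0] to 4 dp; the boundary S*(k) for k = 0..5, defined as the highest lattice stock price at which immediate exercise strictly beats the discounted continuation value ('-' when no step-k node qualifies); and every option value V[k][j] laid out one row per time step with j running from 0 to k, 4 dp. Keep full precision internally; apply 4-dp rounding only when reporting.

price = 25.2689
boundary = - - 66.5557 77.1842 66.5557 77.1842
tree:
25.2689
34.3633 16.2984
44.8343 24.1258 8.4835
53.9993 34.2058 14.1160 2.8039
61.9022 44.8343 22.6221 5.5615 0.0000
68.7168 53.9993 34.2058 11.0311 0.0000 0.0000
74.5931 61.9022 44.8343 21.8800 0.0000 0.0000 0.0000

params: Δt=0.16567 u=1.15969 d=0.86230 q=0.49156 e^(-rΔt)=0.99159
t_6 payoffs: 74.5931 61.9022 44.8343 21.8800 0.0000 0.0000 0.0000
t_5: node(5,0) S=42.6732 payoff=68.7168 vs cont=67.7796 → 68.7168 [stop]  node(5,1) S=57.3907 payoff=53.9993 vs cont=53.0621 → 53.9993 [stop]  node(5,2) S=77.1842 payoff=34.2058 vs cont=33.2687 → 34.2058 [stop]  node(5,3) S=103.8042 payoff=7.5858 vs cont=11.0311 → 11.0311 [wait]  node(5,4) S=139.6051 payoff=0.0000 vs cont=0.0000 → 0.0000 [wait]  node(5,5) S=187.7535 payoff=0.0000 vs cont=0.0000 → 0.0000 [wait]  ⇒ S*(5)=77.1842
t_4: node(4,0) S=49.4878 payoff=61.9022 vs cont=60.9650 → 61.9022 [stop]  node(4,1) S=66.5557 payoff=44.8343 vs cont=43.8972 → 44.8343 [stop]  node(4,2) S=89.5100 payoff=21.8800 vs cont=22.6221 → 22.6221 [wait]  node(4,3) S=120.3811 payoff=0.0000 vs cont=5.5615 → 5.5615 [wait]  node(4,4) S=161.8992 payoff=0.0000 vs cont=0.0000 → 0.0000 [wait]  ⇒ S*(4)=66.5557
t_3: node(3,0) S=57.3907 payoff=53.9993 vs cont=53.0621 → 53.9993 [stop]  node(3,1) S=77.1842 payoff=34.2058 vs cont=33.6304 → 34.2058 [stop]  node(3,2) S=103.8042 payoff=7.5858 vs cont=14.1160 → 14.1160 [wait]  node(3,3) S=139.6051 payoff=0.0000 vs cont=2.8039 → 2.8039 [wait]  ⇒ S*(3)=77.1842
t_2: node(2,0) S=66.5557 payoff=44.8343 vs cont=43.8972 → 44.8343 [stop]  node(2,1) S=89.5100 payoff=21.8800 vs cont=24.1258 → 24.1258 [wait]  node(2,2) S=120.3811 payoff=0.0000 vs cont=8.4835 → 8.4835 [wait]  ⇒ S*(2)=66.5557
t_1: node(1,0) S=77.1842 payoff=34.2058 vs cont=34.3633 → 34.3633 [wait]  node(1,1) S=103.8042 payoff=7.5858 vs cont=16.2984 → 16.2984 [wait]  ⇒ S*(1)=-
t_0: node(0,0) S=89.5100 payoff=21.8800 vs cont=25.2689 → 25.2689 [wait]  ⇒ S*(0)=-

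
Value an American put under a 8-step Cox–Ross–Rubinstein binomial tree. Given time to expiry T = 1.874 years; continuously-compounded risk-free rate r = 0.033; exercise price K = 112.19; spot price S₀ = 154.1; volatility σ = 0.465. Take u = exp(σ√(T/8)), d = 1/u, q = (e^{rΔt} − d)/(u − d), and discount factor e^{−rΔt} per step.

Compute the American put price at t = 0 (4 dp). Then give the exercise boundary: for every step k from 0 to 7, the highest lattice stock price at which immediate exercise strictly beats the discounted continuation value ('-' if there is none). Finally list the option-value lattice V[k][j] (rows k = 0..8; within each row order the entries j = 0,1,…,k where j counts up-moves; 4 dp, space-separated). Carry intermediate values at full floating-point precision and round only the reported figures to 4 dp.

price = 14.3561
boundary = - - - - - 50.0147 62.6381 78.4476
tree:
14.3561
20.4638 7.4586
28.4351 11.4907 2.8710
38.3364 17.3402 4.8468 0.6099
49.8655 25.5056 8.0876 1.1404 0.0000
62.1753 36.3161 13.2988 2.1324 0.0000 0.0000
72.2548 49.5519 21.4563 3.9875 0.0000 0.0000 0.0000
80.3029 62.1753 33.7424 7.4563 0.0000 0.0000 0.0000 0.0000
86.7291 72.2548 49.5519 13.9427 0.0000 0.0000 0.0000 0.0000 0.0000

Δt=0.23425, u=1.25239, d=0.79847, q=0.46107, disc=e^(-rΔt)=0.99230
k=8 terminal: V=max(K-S,0) → 86.7291 72.2548 49.5519 13.9427 0.0000 0.0000 0.0000 0.0000 0.0000
k=7: j=0 S=31.8871 intr=80.3029 cont=79.4390 V=80.3029[EX]; j=1 S=50.0147 intr=62.1753 cont=61.3114 V=62.1753[EX]; j=2 S=78.4476 intr=33.7424 cont=32.8785 V=33.7424[EX]; j=3 S=123.0443 intr=0.0000 cont=7.4563 V=7.4563[hold]; j=4 S=192.9940 intr=0.0000 cont=0.0000 V=0.0000[hold]; j=5 S=302.7093 intr=0.0000 cont=0.0000 V=0.0000[hold]; j=6 S=474.7970 intr=0.0000 cont=0.0000 V=0.0000[hold]; j=7 S=744.7150 intr=0.0000 cont=0.0000 V=0.0000[hold]  S*(7)=78.4476
k=6: j=0 S=39.9352 intr=72.2548 cont=71.3909 V=72.2548[EX]; j=1 S=62.6381 intr=49.5519 cont=48.6880 V=49.5519[EX]; j=2 S=98.2473 intr=13.9427 cont=21.4563 V=21.4563[hold]; j=3 S=154.1000 intr=0.0000 cont=3.9875 V=3.9875[hold]; j=4 S=241.7045 intr=0.0000 cont=0.0000 V=0.0000[hold]; j=5 S=379.1114 intr=0.0000 cont=0.0000 V=0.0000[hold]; j=6 S=594.6330 intr=0.0000 cont=0.0000 V=0.0000[hold]  S*(6)=62.6381
k=5: j=0 S=50.0147 intr=62.1753 cont=61.3114 V=62.1753[EX]; j=1 S=78.4476 intr=33.7424 cont=36.3161 V=36.3161[hold]; j=2 S=123.0443 intr=0.0000 cont=13.2988 V=13.2988[hold]; j=3 S=192.9940 intr=0.0000 cont=2.1324 V=2.1324[hold]; j=4 S=302.7093 intr=0.0000 cont=0.0000 V=0.0000[hold]; j=5 S=474.7970 intr=0.0000 cont=0.0000 V=0.0000[hold]  S*(5)=50.0147
k=4: j=0 S=62.6381 intr=49.5519 cont=49.8655 V=49.8655[hold]; j=1 S=98.2473 intr=13.9427 cont=25.5056 V=25.5056[hold]; j=2 S=154.1000 intr=0.0000 cont=8.0876 V=8.0876[hold]; j=3 S=241.7045 intr=0.0000 cont=1.1404 V=1.1404[hold]; j=4 S=379.1114 intr=0.0000 cont=0.0000 V=0.0000[hold]  S*(4)=-
k=3: j=0 S=78.4476 intr=33.7424 cont=38.3364 V=38.3364[hold]; j=1 S=123.0443 intr=0.0000 cont=17.3402 V=17.3402[hold]; j=2 S=192.9940 intr=0.0000 cont=4.8468 V=4.8468[hold]; j=3 S=302.7093 intr=0.0000 cont=0.6099 V=0.6099[hold]  S*(3)=-
k=2: j=0 S=98.2473 intr=13.9427 cont=28.4351 V=28.4351[hold]; j=1 S=154.1000 intr=0.0000 cont=11.4907 V=11.4907[hold]; j=2 S=241.7045 intr=0.0000 cont=2.8710 V=2.8710[hold]  S*(2)=-
k=1: j=0 S=123.0443 intr=0.0000 cont=20.4638 V=20.4638[hold]; j=1 S=192.9940 intr=0.0000 cont=7.4586 V=7.4586[hold]  S*(1)=-
k=0: j=0 S=154.1000 intr=0.0000 cont=14.3561 V=14.3561[hold]  S*(0)=-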